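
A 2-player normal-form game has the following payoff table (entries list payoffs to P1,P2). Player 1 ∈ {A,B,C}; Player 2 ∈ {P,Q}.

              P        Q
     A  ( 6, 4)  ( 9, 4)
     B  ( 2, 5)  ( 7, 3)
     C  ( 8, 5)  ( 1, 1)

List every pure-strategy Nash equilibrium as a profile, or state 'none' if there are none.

NE set: (A,Q), (C,P)

(A,P): not NE [P1→C gives 8>6]
(A,Q): NE
(B,P): not NE [P1→C gives 8>2]
(B,Q): not NE [P1→A gives 9>7; P2→P gives 5>3]
(C,P): NE
(C,Q): not NE [P1→A gives 9>1; P2→P gives 5>1]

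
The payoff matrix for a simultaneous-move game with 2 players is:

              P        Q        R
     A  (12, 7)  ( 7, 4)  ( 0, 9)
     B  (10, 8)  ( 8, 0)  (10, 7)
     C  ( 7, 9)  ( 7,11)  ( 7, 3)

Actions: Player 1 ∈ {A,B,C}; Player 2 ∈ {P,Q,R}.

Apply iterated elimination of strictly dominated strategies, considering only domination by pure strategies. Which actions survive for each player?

P1 drop C (B beats it: P:10>7 Q:8>7 R:10>7)
P2 drop Q (P beats it: A:7>4 B:8>0)
P1→{A,B} P2→{P,R}

Remaining: P1:{A,B} P2:{P,R}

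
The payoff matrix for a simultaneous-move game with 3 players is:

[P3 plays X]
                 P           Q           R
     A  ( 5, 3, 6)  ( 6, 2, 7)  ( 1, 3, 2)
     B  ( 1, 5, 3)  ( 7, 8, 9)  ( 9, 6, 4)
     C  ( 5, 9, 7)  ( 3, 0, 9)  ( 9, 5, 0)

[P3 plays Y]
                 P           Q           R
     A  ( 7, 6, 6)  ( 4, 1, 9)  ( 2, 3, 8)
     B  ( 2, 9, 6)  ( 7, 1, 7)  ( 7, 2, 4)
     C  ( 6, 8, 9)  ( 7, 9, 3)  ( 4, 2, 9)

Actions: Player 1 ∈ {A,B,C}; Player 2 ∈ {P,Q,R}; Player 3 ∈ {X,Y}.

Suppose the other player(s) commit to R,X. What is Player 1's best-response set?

u_1(A vs R,X) = 1
u_1(B vs R,X) = 9
u_1(C vs R,X) = 9
max payoff 9 at {B,C}

P1 best: {B,C}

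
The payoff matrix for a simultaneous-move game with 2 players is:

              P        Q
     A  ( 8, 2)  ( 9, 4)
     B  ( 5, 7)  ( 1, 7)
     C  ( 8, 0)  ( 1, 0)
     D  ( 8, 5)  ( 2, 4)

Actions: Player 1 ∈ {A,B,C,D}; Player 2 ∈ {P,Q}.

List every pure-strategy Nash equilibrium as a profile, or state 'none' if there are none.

(A,P): not NE [P2→Q gives 4>2]
(A,Q): NE
(B,P): not NE [P1→D gives 8>5]
(B,Q): not NE [P1→A gives 9>1]
(C,P): NE
(C,Q): not NE [P1→A gives 9>1]
(D,P): NE
(D,Q): not NE [P1→A gives 9>2; P2→P gives 5>4]

NE set: (A,Q), (C,P), (D,P)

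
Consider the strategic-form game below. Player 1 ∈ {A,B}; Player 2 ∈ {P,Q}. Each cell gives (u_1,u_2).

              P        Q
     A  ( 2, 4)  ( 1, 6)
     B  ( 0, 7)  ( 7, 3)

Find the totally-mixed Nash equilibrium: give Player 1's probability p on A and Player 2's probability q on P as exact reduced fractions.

p=2/3, q=3/4

P1 indiff ⇒ q·2+(1-q)·1 = q·0+(1-q)·7 ⇒ q(2) = (1-q)(6) ⇒ q = 3/4
P2 indiff ⇒ p·4+(1-p)·7 = p·6+(1-p)·3 ⇒ p(-2) = (1-p)(-4) ⇒ p = 2/3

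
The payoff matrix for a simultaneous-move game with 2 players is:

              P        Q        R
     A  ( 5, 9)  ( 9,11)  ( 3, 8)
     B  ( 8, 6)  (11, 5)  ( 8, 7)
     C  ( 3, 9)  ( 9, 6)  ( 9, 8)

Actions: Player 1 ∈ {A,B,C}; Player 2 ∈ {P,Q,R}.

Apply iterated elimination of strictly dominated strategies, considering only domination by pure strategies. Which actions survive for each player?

Remaining: P1:{B,C} P2:{P,R}

P1 drop A (B beats it: P:8>5 Q:11>9 R:8>3)
P2 drop Q (P beats it: B:6>5 C:9>6)
P1→{B,C} P2→{P,R}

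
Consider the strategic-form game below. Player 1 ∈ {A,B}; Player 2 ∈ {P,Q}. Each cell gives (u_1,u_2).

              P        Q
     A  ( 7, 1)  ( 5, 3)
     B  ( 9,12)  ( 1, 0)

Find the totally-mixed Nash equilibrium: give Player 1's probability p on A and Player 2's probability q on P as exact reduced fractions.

P1 indiff ⇒ q·7+(1-q)·5 = q·9+(1-q)·1 ⇒ q(-2) = (1-q)(-4) ⇒ q = 2/3
P2 indiff ⇒ p·1+(1-p)·12 = p·3+(1-p)·0 ⇒ p(-2) = (1-p)(-12) ⇒ p = 6/7

(p,q) = (6/7, 2/3)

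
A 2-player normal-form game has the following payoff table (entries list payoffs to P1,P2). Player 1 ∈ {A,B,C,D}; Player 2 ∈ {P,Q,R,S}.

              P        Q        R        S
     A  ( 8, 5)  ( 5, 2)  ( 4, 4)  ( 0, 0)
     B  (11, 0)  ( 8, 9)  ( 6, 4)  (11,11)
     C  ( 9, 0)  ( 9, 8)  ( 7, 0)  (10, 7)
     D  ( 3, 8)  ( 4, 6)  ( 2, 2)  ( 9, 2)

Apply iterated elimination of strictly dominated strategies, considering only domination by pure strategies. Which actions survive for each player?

P1 drop A (B beats it: P:11>8 Q:8>5 R:6>4 S:11>0)
P1 drop D (B beats it: P:11>3 Q:8>4 R:6>2 S:11>9)
P2 drop P (Q beats it: B:9>0 C:8>0)
P2 drop R (Q beats it: B:9>4 C:8>0)
P1→{B,C} P2→{Q,S}

Remaining: P1:{B,C} P2:{Q,S}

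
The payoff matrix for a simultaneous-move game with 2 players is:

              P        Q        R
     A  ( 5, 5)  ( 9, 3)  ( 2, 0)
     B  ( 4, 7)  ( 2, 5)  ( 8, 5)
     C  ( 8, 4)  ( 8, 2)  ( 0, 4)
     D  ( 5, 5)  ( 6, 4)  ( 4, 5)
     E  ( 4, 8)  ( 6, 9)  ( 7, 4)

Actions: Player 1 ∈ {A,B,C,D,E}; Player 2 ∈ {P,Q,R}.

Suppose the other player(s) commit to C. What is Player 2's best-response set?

u_2(P vs C) = 4
u_2(Q vs C) = 2
u_2(R vs C) = 4
max payoff 4 at {P,R}

BR_2 = {P,R}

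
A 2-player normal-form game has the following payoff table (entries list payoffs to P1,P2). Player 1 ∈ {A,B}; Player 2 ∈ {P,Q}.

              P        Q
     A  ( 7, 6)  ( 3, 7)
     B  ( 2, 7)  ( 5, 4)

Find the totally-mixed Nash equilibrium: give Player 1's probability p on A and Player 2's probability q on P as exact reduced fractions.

P1 indiff ⇒ q·7+(1-q)·3 = q·2+(1-q)·5 ⇒ q(5) = (1-q)(2) ⇒ q = 2/7
P2 indiff ⇒ p·6+(1-p)·7 = p·7+(1-p)·4 ⇒ p(-1) = (1-p)(-3) ⇒ p = 3/4

P1 mixes 3/4 on A; P2 mixes 2/7 on P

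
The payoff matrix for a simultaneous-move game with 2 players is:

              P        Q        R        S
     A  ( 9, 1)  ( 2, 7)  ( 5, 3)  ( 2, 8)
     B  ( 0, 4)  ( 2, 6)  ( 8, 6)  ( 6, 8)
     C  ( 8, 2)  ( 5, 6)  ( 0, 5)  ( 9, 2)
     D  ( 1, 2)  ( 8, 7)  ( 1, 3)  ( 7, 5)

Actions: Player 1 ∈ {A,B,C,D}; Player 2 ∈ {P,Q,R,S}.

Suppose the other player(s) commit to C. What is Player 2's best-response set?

P2 best: {Q}

u_2(P vs C) = 2
u_2(Q vs C) = 6
u_2(R vs C) = 5
u_2(S vs C) = 2
max payoff 6 at {Q}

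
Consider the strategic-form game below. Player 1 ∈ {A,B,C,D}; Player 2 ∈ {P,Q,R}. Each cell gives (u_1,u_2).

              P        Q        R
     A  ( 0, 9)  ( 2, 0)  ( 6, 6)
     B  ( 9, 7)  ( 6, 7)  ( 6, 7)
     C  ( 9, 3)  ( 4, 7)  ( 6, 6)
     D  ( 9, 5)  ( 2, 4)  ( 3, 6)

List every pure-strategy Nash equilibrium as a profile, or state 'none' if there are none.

PSNE = {(B,P), (B,Q), (B,R)}

(A,P): not NE [P1→D gives 9>0]
(A,Q): not NE [P1→B gives 6>2; P2→P gives 9>0]
(A,R): not NE [P2→P gives 9>6]
(B,P): NE
(B,Q): NE
(B,R): NE
(C,P): not NE [P2→Q gives 7>3]
(C,Q): not NE [P1→B gives 6>4]
(C,R): not NE [P2→Q gives 7>6]
(D,P): not NE [P2→R gives 6>5]
(D,Q): not NE [P1→B gives 6>2; P2→R gives 6>4]
(D,R): not NE [P1→C gives 6>3]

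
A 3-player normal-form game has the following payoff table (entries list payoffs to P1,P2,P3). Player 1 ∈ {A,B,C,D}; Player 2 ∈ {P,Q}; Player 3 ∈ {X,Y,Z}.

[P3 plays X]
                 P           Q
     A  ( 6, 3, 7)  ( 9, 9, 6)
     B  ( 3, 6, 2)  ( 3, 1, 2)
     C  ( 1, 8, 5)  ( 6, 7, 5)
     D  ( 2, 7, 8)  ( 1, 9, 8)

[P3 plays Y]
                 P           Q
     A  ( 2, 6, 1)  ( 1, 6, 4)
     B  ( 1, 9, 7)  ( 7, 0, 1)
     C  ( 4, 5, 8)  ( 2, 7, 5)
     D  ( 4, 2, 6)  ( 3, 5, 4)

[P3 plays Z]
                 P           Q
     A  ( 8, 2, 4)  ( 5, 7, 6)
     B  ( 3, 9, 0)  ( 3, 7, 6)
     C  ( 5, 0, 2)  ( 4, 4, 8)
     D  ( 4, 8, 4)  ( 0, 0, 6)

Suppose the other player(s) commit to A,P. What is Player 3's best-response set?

u_3(X vs A,P) = 7
u_3(Y vs A,P) = 1
u_3(Z vs A,P) = 4
max payoff 7 at {X}

BR_3 = {X}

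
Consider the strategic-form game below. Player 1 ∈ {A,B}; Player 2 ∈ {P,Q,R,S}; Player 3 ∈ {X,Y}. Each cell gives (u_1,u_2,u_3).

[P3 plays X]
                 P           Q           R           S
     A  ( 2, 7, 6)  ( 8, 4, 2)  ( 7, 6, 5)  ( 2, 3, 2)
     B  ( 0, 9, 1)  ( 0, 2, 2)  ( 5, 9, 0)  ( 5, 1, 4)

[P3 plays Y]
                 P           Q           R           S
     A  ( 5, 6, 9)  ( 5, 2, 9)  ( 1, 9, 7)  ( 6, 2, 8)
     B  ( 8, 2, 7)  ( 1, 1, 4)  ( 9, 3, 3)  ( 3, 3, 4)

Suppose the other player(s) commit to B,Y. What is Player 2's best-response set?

BR_2 = {R,S}

u_2(P vs B,Y) = 2
u_2(Q vs B,Y) = 1
u_2(R vs B,Y) = 3
u_2(S vs B,Y) = 3
max payoff 3 at {R,S}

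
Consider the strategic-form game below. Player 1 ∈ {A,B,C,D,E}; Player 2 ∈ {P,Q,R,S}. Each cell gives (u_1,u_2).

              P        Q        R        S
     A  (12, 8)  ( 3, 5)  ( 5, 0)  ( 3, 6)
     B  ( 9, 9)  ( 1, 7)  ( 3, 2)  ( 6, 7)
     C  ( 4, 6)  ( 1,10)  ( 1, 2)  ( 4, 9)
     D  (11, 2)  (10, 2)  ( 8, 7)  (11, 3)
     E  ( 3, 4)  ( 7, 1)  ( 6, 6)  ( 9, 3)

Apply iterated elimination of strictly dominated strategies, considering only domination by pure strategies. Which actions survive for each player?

Survivors P1:{A,D} P2:{P,R,S}

P1 drop B (D beats it: P:11>9 Q:10>1 R:8>3 S:11>6)
P1 drop C (D beats it: P:11>4 Q:10>1 R:8>1 S:11>4)
P1 drop E (D beats it: P:11>3 Q:10>7 R:8>6 S:11>9)
P2 drop Q (S beats it: A:6>5 D:3>2)
P1→{A,D} P2→{P,R,S}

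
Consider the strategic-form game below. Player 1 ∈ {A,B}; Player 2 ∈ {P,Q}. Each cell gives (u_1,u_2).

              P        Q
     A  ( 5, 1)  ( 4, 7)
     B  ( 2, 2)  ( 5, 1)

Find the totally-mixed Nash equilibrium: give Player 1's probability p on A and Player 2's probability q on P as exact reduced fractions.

(p,q) = (1/7, 1/4)

P1 indiff ⇒ q·5+(1-q)·4 = q·2+(1-q)·5 ⇒ q(3) = (1-q)(1) ⇒ q = 1/4
P2 indiff ⇒ p·1+(1-p)·2 = p·7+(1-p)·1 ⇒ p(-6) = (1-p)(-1) ⇒ p = 1/7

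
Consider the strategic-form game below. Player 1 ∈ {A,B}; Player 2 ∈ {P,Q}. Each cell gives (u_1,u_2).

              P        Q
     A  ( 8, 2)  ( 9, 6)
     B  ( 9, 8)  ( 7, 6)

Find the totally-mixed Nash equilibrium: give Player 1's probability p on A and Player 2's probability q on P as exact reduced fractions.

P1 indiff ⇒ q·8+(1-q)·9 = q·9+(1-q)·7 ⇒ q(-1) = (1-q)(-2) ⇒ q = 2/3
P2 indiff ⇒ p·2+(1-p)·8 = p·6+(1-p)·6 ⇒ p(-4) = (1-p)(-2) ⇒ p = 1/3

p=1/3, q=2/3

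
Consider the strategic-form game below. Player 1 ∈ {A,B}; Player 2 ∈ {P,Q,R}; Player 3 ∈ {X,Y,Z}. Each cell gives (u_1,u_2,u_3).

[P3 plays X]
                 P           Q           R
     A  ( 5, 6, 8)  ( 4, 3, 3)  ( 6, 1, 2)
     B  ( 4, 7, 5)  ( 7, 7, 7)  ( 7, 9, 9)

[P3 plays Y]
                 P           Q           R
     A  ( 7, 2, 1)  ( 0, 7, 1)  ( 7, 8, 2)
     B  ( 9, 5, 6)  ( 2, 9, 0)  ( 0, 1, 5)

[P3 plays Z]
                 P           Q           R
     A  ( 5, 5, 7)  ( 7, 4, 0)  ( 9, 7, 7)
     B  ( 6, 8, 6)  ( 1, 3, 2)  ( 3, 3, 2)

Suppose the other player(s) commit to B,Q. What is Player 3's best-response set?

u_3(X vs B,Q) = 7
u_3(Y vs B,Q) = 0
u_3(Z vs B,Q) = 2
max payoff 7 at {X}

P3 best: {X}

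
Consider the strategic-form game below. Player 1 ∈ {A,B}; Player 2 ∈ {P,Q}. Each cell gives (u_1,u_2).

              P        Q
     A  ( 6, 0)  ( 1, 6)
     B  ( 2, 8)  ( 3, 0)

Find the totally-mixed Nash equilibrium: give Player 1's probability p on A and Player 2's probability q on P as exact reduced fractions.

(p,q) = (4/7, 1/3)

P1 indiff ⇒ q·6+(1-q)·1 = q·2+(1-q)·3 ⇒ q(4) = (1-q)(2) ⇒ q = 1/3
P2 indiff ⇒ p·0+(1-p)·8 = p·6+(1-p)·0 ⇒ p(-6) = (1-p)(-8) ⇒ p = 4/7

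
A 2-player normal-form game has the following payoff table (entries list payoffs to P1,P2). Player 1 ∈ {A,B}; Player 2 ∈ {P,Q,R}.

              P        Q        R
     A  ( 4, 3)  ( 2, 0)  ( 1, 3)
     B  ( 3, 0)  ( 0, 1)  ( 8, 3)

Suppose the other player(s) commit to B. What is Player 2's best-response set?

argmax u_2 = {R}

u_2(P vs B) = 0
u_2(Q vs B) = 1
u_2(R vs B) = 3
max payoff 3 at {R}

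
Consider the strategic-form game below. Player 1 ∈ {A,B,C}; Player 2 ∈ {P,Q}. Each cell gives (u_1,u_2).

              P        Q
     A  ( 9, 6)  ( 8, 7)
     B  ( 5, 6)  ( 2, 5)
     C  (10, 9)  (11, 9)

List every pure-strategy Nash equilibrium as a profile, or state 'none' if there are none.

(A,P): not NE [P1→C gives 10>9; P2→Q gives 7>6]
(A,Q): not NE [P1→C gives 11>8]
(B,P): not NE [P1→C gives 10>5]
(B,Q): not NE [P1→C gives 11>2; P2→P gives 6>5]
(C,P): NE
(C,Q): NE

Nash profiles: (C,P), (C,Q)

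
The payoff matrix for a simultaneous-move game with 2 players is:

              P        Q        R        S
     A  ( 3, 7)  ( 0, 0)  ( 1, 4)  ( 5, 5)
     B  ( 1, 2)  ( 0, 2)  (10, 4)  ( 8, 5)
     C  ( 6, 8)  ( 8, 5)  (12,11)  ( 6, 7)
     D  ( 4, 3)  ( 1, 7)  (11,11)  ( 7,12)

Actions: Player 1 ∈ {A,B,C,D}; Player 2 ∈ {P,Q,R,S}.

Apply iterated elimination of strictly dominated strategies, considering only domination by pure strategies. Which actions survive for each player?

P1 drop A (C beats it: P:6>3 Q:8>0 R:12>1 S:6>5)
P2 drop P (R beats it: B:4>2 C:11>8 D:11>3)
P2 drop Q (R beats it: B:4>2 C:11>5 D:11>7)
P1→{B,C,D} P2→{R,S}

IESDS → P1:{B,C,D} P2:{R,S}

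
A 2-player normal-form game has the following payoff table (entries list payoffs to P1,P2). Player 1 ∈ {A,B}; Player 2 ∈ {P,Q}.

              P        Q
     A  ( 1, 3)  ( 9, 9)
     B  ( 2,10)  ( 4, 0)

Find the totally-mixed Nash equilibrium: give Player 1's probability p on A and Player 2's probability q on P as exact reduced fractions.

p=5/8, q=5/6

P1 indiff ⇒ q·1+(1-q)·9 = q·2+(1-q)·4 ⇒ q(-1) = (1-q)(-5) ⇒ q = 5/6
P2 indiff ⇒ p·3+(1-p)·10 = p·9+(1-p)·0 ⇒ p(-6) = (1-p)(-10) ⇒ p = 5/8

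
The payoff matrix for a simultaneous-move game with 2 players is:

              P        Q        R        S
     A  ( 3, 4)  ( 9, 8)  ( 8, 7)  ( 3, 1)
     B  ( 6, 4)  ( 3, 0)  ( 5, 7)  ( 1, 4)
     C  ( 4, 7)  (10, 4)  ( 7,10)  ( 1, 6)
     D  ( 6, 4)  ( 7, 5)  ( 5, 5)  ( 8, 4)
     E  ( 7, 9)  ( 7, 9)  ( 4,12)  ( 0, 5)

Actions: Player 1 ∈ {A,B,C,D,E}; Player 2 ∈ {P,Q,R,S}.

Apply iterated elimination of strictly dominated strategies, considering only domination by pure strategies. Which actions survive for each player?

Remaining: P1:{A,C} P2:{Q,R}

P2 drop P (R beats it: A:7>4 B:7>4 C:10>7 D:5>4 E:12>9)
P1 drop B (A beats it: Q:9>3 R:8>5 S:3>1)
P1 drop E (A beats it: Q:9>7 R:8>4 S:3>0)
P2 drop S (R beats it: A:7>1 C:10>6 D:5>4)
P1 drop D (A beats it: Q:9>7 R:8>5)
P1→{A,C} P2→{Q,R}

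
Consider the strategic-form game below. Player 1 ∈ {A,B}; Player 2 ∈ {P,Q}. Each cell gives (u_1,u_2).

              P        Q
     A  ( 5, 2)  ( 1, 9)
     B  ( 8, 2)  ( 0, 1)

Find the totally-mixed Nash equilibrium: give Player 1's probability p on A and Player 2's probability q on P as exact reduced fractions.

p=1/8, q=1/4

P1 indiff ⇒ q·5+(1-q)·1 = q·8+(1-q)·0 ⇒ q(-3) = (1-q)(-1) ⇒ q = 1/4
P2 indiff ⇒ p·2+(1-p)·2 = p·9+(1-p)·1 ⇒ p(-7) = (1-p)(-1) ⇒ p = 1/8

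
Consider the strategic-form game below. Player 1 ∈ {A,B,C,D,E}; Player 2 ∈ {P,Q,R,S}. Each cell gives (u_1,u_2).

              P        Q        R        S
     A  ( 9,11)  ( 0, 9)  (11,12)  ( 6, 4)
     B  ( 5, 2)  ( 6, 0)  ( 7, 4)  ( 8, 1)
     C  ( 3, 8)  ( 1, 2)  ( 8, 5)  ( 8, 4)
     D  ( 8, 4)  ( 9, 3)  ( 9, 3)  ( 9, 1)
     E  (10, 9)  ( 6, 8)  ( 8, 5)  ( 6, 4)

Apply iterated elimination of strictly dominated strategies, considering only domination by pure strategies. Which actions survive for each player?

P1 drop B (D beats it: P:8>5 Q:9>6 R:9>7 S:9>8)
P1 drop C (D beats it: P:8>3 Q:9>1 R:9>8 S:9>8)
P2 drop Q (P beats it: A:11>9 D:4>3 E:9>8)
P2 drop S (P beats it: A:11>4 D:4>1 E:9>4)
P1 drop D (A beats it: P:9>8 R:11>9)
P1→{A,E} P2→{P,R}

IESDS → P1:{A,E} P2:{P,R}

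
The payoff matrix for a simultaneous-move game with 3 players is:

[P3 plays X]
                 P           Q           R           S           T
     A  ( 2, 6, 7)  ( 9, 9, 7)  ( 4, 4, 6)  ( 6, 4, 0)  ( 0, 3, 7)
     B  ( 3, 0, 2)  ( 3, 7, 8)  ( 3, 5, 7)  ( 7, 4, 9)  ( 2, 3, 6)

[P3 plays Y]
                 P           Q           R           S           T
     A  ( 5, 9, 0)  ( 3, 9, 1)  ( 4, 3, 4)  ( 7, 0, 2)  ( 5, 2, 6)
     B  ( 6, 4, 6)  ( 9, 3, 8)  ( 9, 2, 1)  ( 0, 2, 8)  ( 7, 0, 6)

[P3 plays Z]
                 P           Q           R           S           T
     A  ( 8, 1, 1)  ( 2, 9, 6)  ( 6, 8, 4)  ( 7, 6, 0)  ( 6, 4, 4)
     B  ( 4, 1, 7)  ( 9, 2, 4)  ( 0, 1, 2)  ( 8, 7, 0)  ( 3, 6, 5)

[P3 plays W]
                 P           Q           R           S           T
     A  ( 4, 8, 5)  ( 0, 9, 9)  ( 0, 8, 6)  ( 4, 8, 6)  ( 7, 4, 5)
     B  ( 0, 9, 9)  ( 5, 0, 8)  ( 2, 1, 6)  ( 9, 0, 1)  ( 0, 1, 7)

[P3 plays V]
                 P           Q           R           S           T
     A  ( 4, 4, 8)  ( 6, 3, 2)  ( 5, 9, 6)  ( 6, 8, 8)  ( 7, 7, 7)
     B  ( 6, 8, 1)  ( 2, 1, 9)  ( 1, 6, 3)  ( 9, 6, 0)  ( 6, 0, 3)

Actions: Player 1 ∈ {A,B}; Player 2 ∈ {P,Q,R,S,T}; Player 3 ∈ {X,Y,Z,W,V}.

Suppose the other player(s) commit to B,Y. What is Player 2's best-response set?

argmax u_2 = {P}

u_2(P vs B,Y) = 4
u_2(Q vs B,Y) = 3
u_2(R vs B,Y) = 2
u_2(S vs B,Y) = 2
u_2(T vs B,Y) = 0
max payoff 4 at {P}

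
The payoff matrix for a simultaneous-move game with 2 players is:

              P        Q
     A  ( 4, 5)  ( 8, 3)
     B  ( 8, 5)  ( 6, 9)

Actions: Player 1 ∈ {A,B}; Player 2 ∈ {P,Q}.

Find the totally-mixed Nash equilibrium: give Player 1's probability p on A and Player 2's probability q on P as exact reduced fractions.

P1 mixes 2/3 on A; P2 mixes 1/3 on P

P1 indiff ⇒ q·4+(1-q)·8 = q·8+(1-q)·6 ⇒ q(-4) = (1-q)(-2) ⇒ q = 1/3
P2 indiff ⇒ p·5+(1-p)·5 = p·3+(1-p)·9 ⇒ p(2) = (1-p)(4) ⇒ p = 2/3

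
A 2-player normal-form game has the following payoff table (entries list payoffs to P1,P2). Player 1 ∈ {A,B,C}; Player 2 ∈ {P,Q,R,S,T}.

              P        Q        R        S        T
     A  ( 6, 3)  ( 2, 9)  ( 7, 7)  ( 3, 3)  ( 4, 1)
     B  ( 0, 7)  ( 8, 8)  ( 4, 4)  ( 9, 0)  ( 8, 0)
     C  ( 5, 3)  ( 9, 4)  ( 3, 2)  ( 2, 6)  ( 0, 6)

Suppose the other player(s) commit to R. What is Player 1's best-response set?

u_1(A vs R) = 7
u_1(B vs R) = 4
u_1(C vs R) = 3
max payoff 7 at {A}

P1 best: {A}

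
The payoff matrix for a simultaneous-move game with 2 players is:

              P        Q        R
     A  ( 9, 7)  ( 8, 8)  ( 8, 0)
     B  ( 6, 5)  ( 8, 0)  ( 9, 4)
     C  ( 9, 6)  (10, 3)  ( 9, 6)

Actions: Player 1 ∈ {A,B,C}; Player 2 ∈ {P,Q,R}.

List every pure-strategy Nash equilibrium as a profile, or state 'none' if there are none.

(A,P): not NE [P2→Q gives 8>7]
(A,Q): not NE [P1→C gives 10>8]
(A,R): not NE [P1→C gives 9>8; P2→Q gives 8>0]
(B,P): not NE [P1→C gives 9>6]
(B,Q): not NE [P1→C gives 10>8; P2→P gives 5>0]
(B,R): not NE [P2→P gives 5>4]
(C,P): NE
(C,Q): not NE [P2→R gives 6>3]
(C,R): NE

NE set: (C,P), (C,R)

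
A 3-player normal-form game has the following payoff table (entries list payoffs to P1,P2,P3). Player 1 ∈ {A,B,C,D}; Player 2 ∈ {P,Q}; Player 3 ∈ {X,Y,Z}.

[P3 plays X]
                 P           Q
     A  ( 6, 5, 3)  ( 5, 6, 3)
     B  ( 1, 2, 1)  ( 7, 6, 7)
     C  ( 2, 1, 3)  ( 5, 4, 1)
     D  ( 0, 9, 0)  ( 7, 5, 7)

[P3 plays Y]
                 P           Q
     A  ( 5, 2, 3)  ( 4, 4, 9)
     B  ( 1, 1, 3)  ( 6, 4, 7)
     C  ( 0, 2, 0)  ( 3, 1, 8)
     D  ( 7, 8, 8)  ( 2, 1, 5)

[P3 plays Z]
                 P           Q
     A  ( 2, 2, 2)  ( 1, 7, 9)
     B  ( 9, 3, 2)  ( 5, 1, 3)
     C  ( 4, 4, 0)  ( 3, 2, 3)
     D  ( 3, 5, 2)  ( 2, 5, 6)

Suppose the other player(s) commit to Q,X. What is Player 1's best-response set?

u_1(A vs Q,X) = 5
u_1(B vs Q,X) = 7
u_1(C vs Q,X) = 5
u_1(D vs Q,X) = 7
max payoff 7 at {B,D}

P1 best: {B,D}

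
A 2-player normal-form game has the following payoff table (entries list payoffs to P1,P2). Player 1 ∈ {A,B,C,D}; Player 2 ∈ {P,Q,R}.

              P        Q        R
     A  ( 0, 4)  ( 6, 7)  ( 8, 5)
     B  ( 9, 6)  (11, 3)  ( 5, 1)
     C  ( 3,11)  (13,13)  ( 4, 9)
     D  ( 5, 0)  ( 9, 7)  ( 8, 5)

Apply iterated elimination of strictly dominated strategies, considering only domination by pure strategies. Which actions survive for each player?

Survivors P1:{B,C} P2:{P,Q}

P2 drop R (Q beats it: A:7>5 B:3>1 C:13>9 D:7>5)
P1 drop A (B beats it: P:9>0 Q:11>6)
P1 drop D (B beats it: P:9>5 Q:11>9)
P1→{B,C} P2→{P,Q}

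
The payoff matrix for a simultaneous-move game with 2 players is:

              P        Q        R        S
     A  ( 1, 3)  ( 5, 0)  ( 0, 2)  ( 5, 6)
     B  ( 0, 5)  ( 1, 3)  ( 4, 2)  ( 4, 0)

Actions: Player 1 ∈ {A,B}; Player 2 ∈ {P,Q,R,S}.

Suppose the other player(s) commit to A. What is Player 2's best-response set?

P2 best: {S}

u_2(P vs A) = 3
u_2(Q vs A) = 0
u_2(R vs A) = 2
u_2(S vs A) = 6
max payoff 6 at {S}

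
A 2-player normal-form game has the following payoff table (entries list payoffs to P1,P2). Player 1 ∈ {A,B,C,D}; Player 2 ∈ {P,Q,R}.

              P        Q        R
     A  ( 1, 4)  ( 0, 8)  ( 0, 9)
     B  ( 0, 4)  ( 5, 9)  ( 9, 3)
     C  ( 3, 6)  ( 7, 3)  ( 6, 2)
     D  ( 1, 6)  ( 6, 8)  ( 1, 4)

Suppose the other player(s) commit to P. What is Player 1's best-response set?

u_1(A vs P) = 1
u_1(B vs P) = 0
u_1(C vs P) = 3
u_1(D vs P) = 1
max payoff 3 at {C}

P1 best: {C}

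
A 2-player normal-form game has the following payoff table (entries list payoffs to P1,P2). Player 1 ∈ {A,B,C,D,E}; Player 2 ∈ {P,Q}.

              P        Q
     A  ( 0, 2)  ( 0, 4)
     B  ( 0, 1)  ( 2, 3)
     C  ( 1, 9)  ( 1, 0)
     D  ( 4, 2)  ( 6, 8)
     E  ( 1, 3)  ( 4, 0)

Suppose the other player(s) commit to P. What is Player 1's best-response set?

u_1(A vs P) = 0
u_1(B vs P) = 0
u_1(C vs P) = 1
u_1(D vs P) = 4
u_1(E vs P) = 1
max payoff 4 at {D}

argmax u_1 = {D}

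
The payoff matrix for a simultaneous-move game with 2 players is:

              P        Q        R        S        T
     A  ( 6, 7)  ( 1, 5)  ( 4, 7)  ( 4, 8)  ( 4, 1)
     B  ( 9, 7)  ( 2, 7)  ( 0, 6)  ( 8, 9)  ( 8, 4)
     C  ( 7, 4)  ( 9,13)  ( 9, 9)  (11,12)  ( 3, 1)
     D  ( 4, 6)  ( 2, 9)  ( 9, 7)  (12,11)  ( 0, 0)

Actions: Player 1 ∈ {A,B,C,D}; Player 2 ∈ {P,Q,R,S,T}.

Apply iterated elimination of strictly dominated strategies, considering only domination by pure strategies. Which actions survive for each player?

IESDS → P1:{C,D} P2:{Q,S}

P2 drop P (S beats it: A:8>7 B:9>7 C:12>4 D:11>6)
P2 drop R (S beats it: A:8>7 B:9>6 C:12>9 D:11>7)
P1 drop A (B beats it: Q:2>1 S:8>4 T:8>4)
P2 drop T (Q beats it: B:7>4 C:13>1 D:9>0)
P1 drop B (C beats it: Q:9>2 S:11>8)
P1→{C,D} P2→{Q,S}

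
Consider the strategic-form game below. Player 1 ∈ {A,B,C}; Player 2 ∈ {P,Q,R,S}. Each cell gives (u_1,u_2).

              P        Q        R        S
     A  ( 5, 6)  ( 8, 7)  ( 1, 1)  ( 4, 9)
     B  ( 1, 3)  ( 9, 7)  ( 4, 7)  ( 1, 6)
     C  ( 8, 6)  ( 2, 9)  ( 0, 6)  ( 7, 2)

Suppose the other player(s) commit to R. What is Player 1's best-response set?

P1 best: {B}

u_1(A vs R) = 1
u_1(B vs R) = 4
u_1(C vs R) = 0
max payoff 4 at {B}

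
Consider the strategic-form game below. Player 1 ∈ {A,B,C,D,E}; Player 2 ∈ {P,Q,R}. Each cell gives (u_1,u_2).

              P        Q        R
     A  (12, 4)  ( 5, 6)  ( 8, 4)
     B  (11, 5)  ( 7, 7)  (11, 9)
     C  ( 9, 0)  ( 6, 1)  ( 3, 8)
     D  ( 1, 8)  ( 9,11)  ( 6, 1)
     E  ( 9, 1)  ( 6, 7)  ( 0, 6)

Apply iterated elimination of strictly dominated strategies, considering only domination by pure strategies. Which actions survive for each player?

P1 drop C (B beats it: P:11>9 Q:7>6 R:11>3)
P1 drop E (B beats it: P:11>9 Q:7>6 R:11>0)
P2 drop P (Q beats it: A:6>4 B:7>5 D:11>8)
P1 drop A (B beats it: Q:7>5 R:11>8)
P1→{B,D} P2→{Q,R}

IESDS → P1:{B,D} P2:{Q,R}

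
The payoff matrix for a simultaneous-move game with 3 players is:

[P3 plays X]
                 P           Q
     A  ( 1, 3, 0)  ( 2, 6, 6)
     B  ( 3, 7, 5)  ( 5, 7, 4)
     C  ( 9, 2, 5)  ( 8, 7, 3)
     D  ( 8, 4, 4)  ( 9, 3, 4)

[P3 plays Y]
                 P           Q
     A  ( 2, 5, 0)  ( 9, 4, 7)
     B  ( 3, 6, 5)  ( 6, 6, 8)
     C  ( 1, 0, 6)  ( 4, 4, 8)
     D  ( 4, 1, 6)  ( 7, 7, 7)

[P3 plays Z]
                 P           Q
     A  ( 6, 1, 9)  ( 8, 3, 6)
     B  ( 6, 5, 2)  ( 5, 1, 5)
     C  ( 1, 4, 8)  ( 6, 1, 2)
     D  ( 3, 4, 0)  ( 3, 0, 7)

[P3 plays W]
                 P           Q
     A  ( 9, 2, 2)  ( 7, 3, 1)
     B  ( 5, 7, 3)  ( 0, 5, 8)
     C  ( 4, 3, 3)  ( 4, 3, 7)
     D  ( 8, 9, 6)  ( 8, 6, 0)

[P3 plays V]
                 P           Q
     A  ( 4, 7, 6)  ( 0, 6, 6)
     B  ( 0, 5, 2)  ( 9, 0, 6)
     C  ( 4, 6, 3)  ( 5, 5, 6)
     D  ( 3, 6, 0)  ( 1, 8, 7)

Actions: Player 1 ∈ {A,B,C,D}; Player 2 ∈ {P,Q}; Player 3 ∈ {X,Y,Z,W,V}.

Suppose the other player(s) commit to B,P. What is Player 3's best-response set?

u_3(X vs B,P) = 5
u_3(Y vs B,P) = 5
u_3(Z vs B,P) = 2
u_3(W vs B,P) = 3
u_3(V vs B,P) = 2
max payoff 5 at {X,Y}

P3 best: {X,Y}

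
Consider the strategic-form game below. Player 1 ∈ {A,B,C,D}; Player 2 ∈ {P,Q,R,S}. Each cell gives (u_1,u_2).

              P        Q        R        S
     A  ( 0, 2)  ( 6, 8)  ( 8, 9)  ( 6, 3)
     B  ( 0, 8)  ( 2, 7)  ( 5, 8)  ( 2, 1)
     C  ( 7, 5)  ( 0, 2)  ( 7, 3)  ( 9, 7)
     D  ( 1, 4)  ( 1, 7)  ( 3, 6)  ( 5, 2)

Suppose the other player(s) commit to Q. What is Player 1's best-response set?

u_1(A vs Q) = 6
u_1(B vs Q) = 2
u_1(C vs Q) = 0
u_1(D vs Q) = 1
max payoff 6 at {A}

P1 best: {A}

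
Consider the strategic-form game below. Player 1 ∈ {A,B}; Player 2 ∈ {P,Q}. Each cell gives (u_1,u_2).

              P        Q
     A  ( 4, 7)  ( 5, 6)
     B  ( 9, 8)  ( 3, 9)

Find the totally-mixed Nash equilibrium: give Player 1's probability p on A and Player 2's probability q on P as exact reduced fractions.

P1 mixes 1/2 on A; P2 mixes 2/7 on P

P1 indiff ⇒ q·4+(1-q)·5 = q·9+(1-q)·3 ⇒ q(-5) = (1-q)(-2) ⇒ q = 2/7
P2 indiff ⇒ p·7+(1-p)·8 = p·6+(1-p)·9 ⇒ p(1) = (1-p)(1) ⇒ p = 1/2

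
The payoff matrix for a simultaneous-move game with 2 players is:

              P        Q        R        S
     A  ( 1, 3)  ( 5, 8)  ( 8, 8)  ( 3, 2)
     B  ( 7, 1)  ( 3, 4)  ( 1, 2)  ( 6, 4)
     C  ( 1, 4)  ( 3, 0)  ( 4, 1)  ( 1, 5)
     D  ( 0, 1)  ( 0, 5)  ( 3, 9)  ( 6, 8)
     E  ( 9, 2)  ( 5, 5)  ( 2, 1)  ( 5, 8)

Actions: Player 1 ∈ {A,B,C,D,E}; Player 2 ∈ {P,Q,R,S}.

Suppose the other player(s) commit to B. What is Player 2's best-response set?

u_2(P vs B) = 1
u_2(Q vs B) = 4
u_2(R vs B) = 2
u_2(S vs B) = 4
max payoff 4 at {Q,S}

P2 best: {Q,S}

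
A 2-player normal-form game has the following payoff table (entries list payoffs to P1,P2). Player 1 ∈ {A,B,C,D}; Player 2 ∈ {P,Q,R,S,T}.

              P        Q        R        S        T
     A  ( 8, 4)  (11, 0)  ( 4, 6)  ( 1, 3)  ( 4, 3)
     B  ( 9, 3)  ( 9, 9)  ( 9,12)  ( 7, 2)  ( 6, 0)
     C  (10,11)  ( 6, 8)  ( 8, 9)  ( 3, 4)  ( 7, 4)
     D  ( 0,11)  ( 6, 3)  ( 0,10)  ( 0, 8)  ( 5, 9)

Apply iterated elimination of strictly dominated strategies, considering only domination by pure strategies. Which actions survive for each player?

P1 drop D (B beats it: P:9>0 Q:9>6 R:9>0 S:7>0 T:6>5)
P2 drop Q (R beats it: A:6>0 B:12>9 C:9>8)
P1 drop A (B beats it: P:9>8 R:9>4 S:7>1 T:6>4)
P2 drop S (P beats it: B:3>2 C:11>4)
P2 drop T (P beats it: B:3>0 C:11>4)
P1→{B,C} P2→{P,R}

Survivors P1:{B,C} P2:{P,R}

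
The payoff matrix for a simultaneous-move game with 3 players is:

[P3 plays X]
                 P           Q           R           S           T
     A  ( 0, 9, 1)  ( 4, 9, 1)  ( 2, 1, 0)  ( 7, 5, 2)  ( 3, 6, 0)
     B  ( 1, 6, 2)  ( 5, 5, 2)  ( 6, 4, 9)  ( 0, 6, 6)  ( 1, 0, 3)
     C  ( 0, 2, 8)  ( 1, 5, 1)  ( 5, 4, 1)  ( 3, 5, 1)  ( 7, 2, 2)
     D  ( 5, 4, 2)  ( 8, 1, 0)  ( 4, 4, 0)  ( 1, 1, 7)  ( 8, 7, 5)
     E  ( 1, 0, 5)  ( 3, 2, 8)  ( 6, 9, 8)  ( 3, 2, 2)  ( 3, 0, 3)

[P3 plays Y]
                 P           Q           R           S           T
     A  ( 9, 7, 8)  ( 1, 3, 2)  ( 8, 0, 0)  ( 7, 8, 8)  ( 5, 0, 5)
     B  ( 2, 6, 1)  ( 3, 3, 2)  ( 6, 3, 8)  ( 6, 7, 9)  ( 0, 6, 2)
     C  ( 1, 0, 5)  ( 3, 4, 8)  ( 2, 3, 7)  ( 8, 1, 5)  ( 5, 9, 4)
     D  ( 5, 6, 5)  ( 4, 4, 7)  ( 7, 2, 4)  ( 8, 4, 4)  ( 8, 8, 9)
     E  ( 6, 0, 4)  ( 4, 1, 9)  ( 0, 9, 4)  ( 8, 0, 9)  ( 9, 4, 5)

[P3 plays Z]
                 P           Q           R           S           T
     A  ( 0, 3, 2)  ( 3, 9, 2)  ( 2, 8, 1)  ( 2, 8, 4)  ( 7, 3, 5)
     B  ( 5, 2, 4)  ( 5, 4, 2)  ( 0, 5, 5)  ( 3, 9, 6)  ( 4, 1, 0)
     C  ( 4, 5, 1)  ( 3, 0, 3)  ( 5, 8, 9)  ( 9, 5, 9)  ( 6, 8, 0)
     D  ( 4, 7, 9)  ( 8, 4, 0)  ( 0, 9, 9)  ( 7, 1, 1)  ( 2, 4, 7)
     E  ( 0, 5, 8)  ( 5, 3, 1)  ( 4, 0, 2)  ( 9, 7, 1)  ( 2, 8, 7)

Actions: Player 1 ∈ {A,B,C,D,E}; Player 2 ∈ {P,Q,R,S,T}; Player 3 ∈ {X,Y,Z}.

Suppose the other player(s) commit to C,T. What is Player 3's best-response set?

P3 best: {Y}

u_3(X vs C,T) = 2
u_3(Y vs C,T) = 4
u_3(Z vs C,T) = 0
max payoff 4 at {Y}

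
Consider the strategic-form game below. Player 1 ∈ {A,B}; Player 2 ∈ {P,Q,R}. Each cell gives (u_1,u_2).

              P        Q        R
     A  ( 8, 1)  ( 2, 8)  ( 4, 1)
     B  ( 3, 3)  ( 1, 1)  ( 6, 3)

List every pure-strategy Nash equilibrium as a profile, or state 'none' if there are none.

(A,P): not NE [P2→Q gives 8>1]
(A,Q): NE
(A,R): not NE [P1→B gives 6>4; P2→Q gives 8>1]
(B,P): not NE [P1→A gives 8>3]
(B,Q): not NE [P1→A gives 2>1; P2→R gives 3>1]
(B,R): NE

PSNE = {(A,Q), (B,R)}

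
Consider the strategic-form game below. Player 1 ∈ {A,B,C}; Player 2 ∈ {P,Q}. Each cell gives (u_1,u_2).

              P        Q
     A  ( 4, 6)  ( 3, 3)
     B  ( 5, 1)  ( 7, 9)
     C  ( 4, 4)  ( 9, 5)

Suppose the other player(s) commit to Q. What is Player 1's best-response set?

P1 best: {C}

u_1(A vs Q) = 3
u_1(B vs Q) = 7
u_1(C vs Q) = 9
max payoff 9 at {C}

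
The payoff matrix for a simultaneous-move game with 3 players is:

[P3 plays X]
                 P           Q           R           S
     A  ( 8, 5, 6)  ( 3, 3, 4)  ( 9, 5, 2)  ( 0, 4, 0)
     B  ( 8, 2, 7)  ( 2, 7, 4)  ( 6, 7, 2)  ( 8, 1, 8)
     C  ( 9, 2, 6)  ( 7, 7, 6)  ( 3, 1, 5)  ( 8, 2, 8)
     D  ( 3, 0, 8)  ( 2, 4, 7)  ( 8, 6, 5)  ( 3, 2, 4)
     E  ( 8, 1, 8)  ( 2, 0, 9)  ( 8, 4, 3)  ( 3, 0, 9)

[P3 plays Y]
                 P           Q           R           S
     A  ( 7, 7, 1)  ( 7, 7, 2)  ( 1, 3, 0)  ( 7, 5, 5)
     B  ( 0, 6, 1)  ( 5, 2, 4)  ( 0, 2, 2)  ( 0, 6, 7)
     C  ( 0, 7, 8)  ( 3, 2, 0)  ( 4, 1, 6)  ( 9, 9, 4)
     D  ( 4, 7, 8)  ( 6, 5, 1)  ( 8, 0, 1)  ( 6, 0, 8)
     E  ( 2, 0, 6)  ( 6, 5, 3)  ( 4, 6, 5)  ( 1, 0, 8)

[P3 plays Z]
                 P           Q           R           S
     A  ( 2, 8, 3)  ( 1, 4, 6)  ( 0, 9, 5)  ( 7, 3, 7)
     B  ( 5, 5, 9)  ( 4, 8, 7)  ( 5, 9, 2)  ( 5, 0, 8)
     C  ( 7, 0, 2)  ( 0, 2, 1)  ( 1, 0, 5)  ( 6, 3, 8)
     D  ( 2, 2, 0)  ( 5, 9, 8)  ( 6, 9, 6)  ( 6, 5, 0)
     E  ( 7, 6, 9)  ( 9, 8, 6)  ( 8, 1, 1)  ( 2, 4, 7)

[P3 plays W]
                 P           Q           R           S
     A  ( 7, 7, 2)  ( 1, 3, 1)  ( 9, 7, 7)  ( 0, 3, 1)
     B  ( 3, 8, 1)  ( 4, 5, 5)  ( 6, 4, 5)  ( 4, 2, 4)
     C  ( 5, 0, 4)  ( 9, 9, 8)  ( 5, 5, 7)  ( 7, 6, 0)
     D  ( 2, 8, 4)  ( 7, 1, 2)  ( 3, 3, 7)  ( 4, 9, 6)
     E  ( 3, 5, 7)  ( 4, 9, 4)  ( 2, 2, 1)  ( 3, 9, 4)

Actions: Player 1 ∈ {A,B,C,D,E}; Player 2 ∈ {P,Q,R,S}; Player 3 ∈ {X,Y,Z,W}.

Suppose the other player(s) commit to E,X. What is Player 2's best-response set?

argmax u_2 = {R}

u_2(P vs E,X) = 1
u_2(Q vs E,X) = 0
u_2(R vs E,X) = 4
u_2(S vs E,X) = 0
max payoff 4 at {R}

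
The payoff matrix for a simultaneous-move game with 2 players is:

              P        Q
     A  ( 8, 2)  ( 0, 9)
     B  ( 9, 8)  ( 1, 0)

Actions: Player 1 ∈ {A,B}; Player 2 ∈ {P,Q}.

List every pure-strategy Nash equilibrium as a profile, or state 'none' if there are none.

Nash profiles: (B,P)

(A,P): not NE [P1→B gives 9>8; P2→Q gives 9>2]
(A,Q): not NE [P1→B gives 1>0]
(B,P): NE
(B,Q): not NE [P2→P gives 8>0]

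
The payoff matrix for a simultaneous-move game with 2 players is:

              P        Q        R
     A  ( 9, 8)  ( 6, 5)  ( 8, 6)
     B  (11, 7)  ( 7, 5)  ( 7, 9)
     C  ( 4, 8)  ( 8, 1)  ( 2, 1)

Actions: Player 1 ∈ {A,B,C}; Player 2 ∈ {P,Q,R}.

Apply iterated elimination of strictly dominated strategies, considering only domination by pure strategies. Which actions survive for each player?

Survivors P1:{A,B} P2:{P,R}

P2 drop Q (P beats it: A:8>5 B:7>5 C:8>1)
P1 drop C (A beats it: P:9>4 R:8>2)
P1→{A,B} P2→{P,R}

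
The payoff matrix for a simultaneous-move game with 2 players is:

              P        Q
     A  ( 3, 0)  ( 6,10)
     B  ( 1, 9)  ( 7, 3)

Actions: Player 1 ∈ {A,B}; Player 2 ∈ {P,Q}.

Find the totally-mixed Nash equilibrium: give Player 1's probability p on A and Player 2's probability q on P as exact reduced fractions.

P1 indiff ⇒ q·3+(1-q)·6 = q·1+(1-q)·7 ⇒ q(2) = (1-q)(1) ⇒ q = 1/3
P2 indiff ⇒ p·0+(1-p)·9 = p·10+(1-p)·3 ⇒ p(-10) = (1-p)(-6) ⇒ p = 3/8

(p,q) = (3/8, 1/3)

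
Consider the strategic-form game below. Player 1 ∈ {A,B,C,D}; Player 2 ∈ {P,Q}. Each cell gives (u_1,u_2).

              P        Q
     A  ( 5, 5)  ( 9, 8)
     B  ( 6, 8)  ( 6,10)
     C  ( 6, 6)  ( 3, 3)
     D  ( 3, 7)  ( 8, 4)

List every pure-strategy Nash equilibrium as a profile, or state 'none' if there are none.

(A,P): not NE [P1→C gives 6>5; P2→Q gives 8>5]
(A,Q): NE
(B,P): not NE [P2→Q gives 10>8]
(B,Q): not NE [P1→A gives 9>6]
(C,P): NE
(C,Q): not NE [P1→A gives 9>3; P2→P gives 6>3]
(D,P): not NE [P1→C gives 6>3]
(D,Q): not NE [P1→A gives 9>8; P2→P gives 7>4]

Nash profiles: (A,Q), (C,P)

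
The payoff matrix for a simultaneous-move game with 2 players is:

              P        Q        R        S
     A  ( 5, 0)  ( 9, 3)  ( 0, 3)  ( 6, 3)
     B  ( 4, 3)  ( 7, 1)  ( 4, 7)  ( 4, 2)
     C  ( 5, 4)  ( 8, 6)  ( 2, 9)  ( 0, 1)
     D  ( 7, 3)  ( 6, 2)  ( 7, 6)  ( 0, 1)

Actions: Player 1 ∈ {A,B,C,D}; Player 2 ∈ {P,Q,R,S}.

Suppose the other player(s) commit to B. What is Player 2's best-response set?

BR_2 = {R}

u_2(P vs B) = 3
u_2(Q vs B) = 1
u_2(R vs B) = 7
u_2(S vs B) = 2
max payoff 7 at {R}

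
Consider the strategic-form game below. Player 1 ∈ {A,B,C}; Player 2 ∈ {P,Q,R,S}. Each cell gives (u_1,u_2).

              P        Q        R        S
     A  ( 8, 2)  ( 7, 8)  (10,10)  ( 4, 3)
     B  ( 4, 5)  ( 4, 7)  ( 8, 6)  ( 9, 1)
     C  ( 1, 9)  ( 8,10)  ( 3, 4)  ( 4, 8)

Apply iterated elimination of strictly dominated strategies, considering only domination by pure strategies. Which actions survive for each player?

P2 drop P (Q beats it: A:8>2 B:7>5 C:10>9)
P2 drop S (Q beats it: A:8>3 B:7>1 C:10>8)
P1 drop B (A beats it: Q:7>4 R:10>8)
P1→{A,C} P2→{Q,R}

IESDS → P1:{A,C} P2:{Q,R}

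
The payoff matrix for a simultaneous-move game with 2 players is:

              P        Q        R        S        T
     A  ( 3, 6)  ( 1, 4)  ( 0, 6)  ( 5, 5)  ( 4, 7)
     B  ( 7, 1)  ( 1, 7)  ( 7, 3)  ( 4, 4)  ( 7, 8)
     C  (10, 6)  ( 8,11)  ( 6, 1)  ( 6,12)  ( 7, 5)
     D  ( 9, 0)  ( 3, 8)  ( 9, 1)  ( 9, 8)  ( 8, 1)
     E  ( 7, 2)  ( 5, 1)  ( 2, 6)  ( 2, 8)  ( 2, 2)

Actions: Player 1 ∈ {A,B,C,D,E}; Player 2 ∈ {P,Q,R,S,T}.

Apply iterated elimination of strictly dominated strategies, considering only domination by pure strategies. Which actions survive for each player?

P1 drop A (C beats it: P:10>3 Q:8>1 R:6>0 S:6>5 T:7>4)
P1 drop B (D beats it: P:9>7 Q:3>1 R:9>7 S:9>4 T:8>7)
P1 drop E (C beats it: P:10>7 Q:8>5 R:6>2 S:6>2 T:7>2)
P2 drop P (Q beats it: C:11>6 D:8>0)
P2 drop R (Q beats it: C:11>1 D:8>1)
P2 drop T (Q beats it: C:11>5 D:8>1)
P1→{C,D} P2→{Q,S}

Remaining: P1:{C,D} P2:{Q,S}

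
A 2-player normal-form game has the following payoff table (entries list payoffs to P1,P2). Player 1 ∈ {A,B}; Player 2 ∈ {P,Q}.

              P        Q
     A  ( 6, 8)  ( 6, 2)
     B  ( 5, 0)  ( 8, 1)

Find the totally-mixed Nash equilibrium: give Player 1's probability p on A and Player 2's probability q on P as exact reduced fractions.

P1 indiff ⇒ q·6+(1-q)·6 = q·5+(1-q)·8 ⇒ q(1) = (1-q)(2) ⇒ q = 2/3
P2 indiff ⇒ p·8+(1-p)·0 = p·2+(1-p)·1 ⇒ p(6) = (1-p)(1) ⇒ p = 1/7

P1 mixes 1/7 on A; P2 mixes 2/3 on P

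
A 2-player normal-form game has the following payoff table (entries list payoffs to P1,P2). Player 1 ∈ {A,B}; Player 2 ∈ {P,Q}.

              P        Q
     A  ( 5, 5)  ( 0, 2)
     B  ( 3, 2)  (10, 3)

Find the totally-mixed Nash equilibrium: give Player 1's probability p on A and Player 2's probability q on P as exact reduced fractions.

(p,q) = (1/4, 5/6)

P1 indiff ⇒ q·5+(1-q)·0 = q·3+(1-q)·10 ⇒ q(2) = (1-q)(10) ⇒ q = 5/6
P2 indiff ⇒ p·5+(1-p)·2 = p·2+(1-p)·3 ⇒ p(3) = (1-p)(1) ⇒ p = 1/4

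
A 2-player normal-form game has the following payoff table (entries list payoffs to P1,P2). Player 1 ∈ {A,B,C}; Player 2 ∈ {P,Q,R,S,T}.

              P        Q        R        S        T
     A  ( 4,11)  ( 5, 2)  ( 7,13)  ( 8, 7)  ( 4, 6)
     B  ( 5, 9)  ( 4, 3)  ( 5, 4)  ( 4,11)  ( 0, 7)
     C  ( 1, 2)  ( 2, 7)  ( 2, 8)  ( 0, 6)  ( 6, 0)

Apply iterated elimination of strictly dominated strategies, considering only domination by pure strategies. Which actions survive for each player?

P2 drop Q (R beats it: A:13>2 B:4>3 C:8>7)
P2 drop T (P beats it: A:11>6 B:9>7 C:2>0)
P1 drop C (A beats it: P:4>1 R:7>2 S:8>0)
P1→{A,B} P2→{P,R,S}

Survivors P1:{A,B} P2:{P,R,S}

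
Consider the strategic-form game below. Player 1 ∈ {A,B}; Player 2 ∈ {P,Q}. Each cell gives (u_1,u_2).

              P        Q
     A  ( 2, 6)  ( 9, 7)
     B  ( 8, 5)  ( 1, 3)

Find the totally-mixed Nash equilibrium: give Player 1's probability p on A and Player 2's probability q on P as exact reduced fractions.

P1 indiff ⇒ q·2+(1-q)·9 = q·8+(1-q)·1 ⇒ q(-6) = (1-q)(-8) ⇒ q = 4/7
P2 indiff ⇒ p·6+(1-p)·5 = p·7+(1-p)·3 ⇒ p(-1) = (1-p)(-2) ⇒ p = 2/3

P1 mixes 2/3 on A; P2 mixes 4/7 on P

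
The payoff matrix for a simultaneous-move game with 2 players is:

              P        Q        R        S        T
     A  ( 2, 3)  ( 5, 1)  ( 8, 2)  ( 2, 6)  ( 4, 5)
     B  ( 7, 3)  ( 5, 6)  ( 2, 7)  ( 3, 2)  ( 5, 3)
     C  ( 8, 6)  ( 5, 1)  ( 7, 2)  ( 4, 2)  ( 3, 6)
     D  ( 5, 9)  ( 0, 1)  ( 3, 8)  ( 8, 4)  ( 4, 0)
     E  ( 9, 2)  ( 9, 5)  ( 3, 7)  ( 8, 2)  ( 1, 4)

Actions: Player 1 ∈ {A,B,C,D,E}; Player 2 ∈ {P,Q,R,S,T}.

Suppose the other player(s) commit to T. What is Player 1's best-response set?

u_1(A vs T) = 4
u_1(B vs T) = 5
u_1(C vs T) = 3
u_1(D vs T) = 4
u_1(E vs T) = 1
max payoff 5 at {B}

argmax u_1 = {B}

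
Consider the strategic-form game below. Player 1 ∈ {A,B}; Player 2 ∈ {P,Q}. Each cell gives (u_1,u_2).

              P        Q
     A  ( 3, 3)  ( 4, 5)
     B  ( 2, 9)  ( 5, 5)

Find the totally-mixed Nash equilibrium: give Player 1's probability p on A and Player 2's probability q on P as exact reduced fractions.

p=2/3, q=1/2

P1 indiff ⇒ q·3+(1-q)·4 = q·2+(1-q)·5 ⇒ q(1) = (1-q)(1) ⇒ q = 1/2
P2 indiff ⇒ p·3+(1-p)·9 = p·5+(1-p)·5 ⇒ p(-2) = (1-p)(-4) ⇒ p = 2/3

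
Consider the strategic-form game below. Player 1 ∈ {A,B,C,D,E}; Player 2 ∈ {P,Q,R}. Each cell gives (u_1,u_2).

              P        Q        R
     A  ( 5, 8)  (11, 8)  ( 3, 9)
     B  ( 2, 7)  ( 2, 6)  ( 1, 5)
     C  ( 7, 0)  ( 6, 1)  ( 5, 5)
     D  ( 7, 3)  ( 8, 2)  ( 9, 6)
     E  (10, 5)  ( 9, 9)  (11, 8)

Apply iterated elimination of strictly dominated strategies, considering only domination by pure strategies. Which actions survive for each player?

P1 drop B (A beats it: P:5>2 Q:11>2 R:3>1)
P1 drop C (E beats it: P:10>7 Q:9>6 R:11>5)
P1 drop D (E beats it: P:10>7 Q:9>8 R:11>9)
P2 drop P (R beats it: A:9>8 E:8>5)
P1→{A,E} P2→{Q,R}

Survivors P1:{A,E} P2:{Q,R}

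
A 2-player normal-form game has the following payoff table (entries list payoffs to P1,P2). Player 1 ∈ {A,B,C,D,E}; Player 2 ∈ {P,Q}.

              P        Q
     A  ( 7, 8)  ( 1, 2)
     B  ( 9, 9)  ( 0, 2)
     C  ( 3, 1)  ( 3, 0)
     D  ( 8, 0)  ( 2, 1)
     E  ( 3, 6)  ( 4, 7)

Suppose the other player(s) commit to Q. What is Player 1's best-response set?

argmax u_1 = {E}

u_1(A vs Q) = 1
u_1(B vs Q) = 0
u_1(C vs Q) = 3
u_1(D vs Q) = 2
u_1(E vs Q) = 4
max payoff 4 at {E}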